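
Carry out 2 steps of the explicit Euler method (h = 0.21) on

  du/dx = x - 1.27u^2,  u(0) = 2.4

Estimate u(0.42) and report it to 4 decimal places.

Euler: u_{n+1} = u_n + h·f(x_n, u_n).
x=0.000000, u=2.400000: f=-7.315200 → u ← 2.400000 + 0.21·(-7.315200) = 0.863808
x=0.210000, u=0.863808: f=-0.737629 → u ← 0.863808 + 0.21·(-0.737629) = 0.708906
u(0.42) ≈ 0.7089

0.7089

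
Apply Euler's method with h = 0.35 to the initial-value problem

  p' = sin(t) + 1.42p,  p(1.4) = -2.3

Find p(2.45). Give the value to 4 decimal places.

-6.1254

Euler: p_{n+1} = p_n + h·f(t_n, p_n).
t=1.400000, p=-2.300000: f=-2.280550 → p ← -2.300000 + 0.35·(-2.280550) = -3.098193
t=1.750000, p=-3.098193: f=-3.415448 → p ← -3.098193 + 0.35·(-3.415448) = -4.293599
t=2.100000, p=-4.293599: f=-5.233702 → p ← -4.293599 + 0.35·(-5.233702) = -6.125395
p(2.45) ≈ -6.1254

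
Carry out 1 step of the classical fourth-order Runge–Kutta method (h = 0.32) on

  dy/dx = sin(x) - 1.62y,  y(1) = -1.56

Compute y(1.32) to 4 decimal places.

RK4: k1 = f(x_n, y_n); k2 = f(x_n + h/2, y_n + (h/2)·k1); k3 = f(x_n + h/2, y_n + (h/2)·k2); k4 = f(x_n + h, y_n + h·k3); y_{n+1} = y_n + (h/6)·(k1 + 2k2 + 2k3 + k4).
x=1.000000, y=-1.560000:
  k1 = f(1.000000, -1.560000) = 3.368671
  k2 = f(1.160000, -1.021013) = 2.570844
  k3 = f(1.160000, -1.148665) = 2.777640
  k4 = f(1.320000, -0.671155) = 2.055986
  y ← -1.560000 + (0.32/6)·(k1 + 2k2 + 2k3 + k4) = -0.700180
y(1.32) ≈ -0.7002

-0.7002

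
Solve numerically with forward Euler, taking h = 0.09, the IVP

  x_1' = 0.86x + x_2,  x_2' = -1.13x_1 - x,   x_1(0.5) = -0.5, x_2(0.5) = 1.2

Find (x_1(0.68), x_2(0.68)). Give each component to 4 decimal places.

-0.1991, 1.1887

Euler on (x_1,x_2): x_1_{n+1} = x_1_n + h·x_1', x_2_{n+1} = x_2_n + h·x_2'.
0.500000: (-0.500000, 1.200000); f=(1.630000, 0.065000) → (-0.353300, 1.205850)
0.590000: (-0.353300, 1.205850); f=(1.713250, -0.190771) → (-0.199108, 1.188681)
(x_1(0.68), x_2(0.68)) ≈ (-0.1991, 1.1887)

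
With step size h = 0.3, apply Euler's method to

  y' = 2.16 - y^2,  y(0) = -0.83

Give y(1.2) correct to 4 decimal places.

Euler: y_{n+1} = y_n + h·f(x_n, y_n).
x=0.000000, y=-0.830000: f=1.471100 → y ← -0.830000 + 0.3·1.471100 = -0.388670
x=0.300000, y=-0.388670: f=2.008936 → y ← -0.388670 + 0.3·2.008936 = 0.214011
x=0.600000, y=0.214011: f=2.114199 → y ← 0.214011 + 0.3·2.114199 = 0.848271
x=0.900000, y=0.848271: f=1.440437 → y ← 0.848271 + 0.3·1.440437 = 1.280402
y(1.2) ≈ 1.2804

1.2804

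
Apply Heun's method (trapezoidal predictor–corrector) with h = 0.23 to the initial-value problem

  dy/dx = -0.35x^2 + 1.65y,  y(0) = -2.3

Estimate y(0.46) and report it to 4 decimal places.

Heun: k1 = f(x_n, y_n); k2 = f(x_n + h, y_n + h·k1); y_{n+1} = y_n + (h/2)·(k1 + k2).
x=0.000000, y=-2.300000:
  k1 = f(0.000000, -2.300000) = -3.795000
  k2 = f(0.230000, -3.172850) = -5.253717
  y ← -2.300000 + (0.23/2)·(-3.795000 + (-5.253717)) = -3.340603
x=0.230000, y=-3.340603:
  k1 = f(0.230000, -3.340603) = -5.530509
  k2 = f(0.460000, -4.612620) = -7.684882
  y ← -3.340603 + (0.23/2)·(-5.530509 + (-7.684882)) = -4.860373
y(0.46) ≈ -4.8604

-4.8604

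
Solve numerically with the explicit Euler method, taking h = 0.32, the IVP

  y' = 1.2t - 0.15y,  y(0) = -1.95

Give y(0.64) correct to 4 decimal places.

Euler: y_{n+1} = y_n + h·f(t_n, y_n).
t=0.000000, y=-1.950000: f=0.292500 → y ← -1.950000 + 0.32·0.292500 = -1.856400
t=0.320000, y=-1.856400: f=0.662460 → y ← -1.856400 + 0.32·0.662460 = -1.644413
y(0.64) ≈ -1.6444

-1.6444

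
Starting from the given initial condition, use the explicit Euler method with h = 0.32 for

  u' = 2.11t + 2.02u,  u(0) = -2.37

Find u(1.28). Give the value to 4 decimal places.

Euler: u_{n+1} = u_n + h·f(t_n, u_n).
t=0.000000, u=-2.370000: f=-4.787400 → u ← -2.370000 + 0.32·(-4.787400) = -3.901968
t=0.320000, u=-3.901968: f=-7.206775 → u ← -3.901968 + 0.32·(-7.206775) = -6.208136
t=0.640000, u=-6.208136: f=-11.190035 → u ← -6.208136 + 0.32·(-11.190035) = -9.788947
t=0.960000, u=-9.788947: f=-17.748074 → u ← -9.788947 + 0.32·(-17.748074) = -15.468331
u(1.28) ≈ -15.4683

-15.4683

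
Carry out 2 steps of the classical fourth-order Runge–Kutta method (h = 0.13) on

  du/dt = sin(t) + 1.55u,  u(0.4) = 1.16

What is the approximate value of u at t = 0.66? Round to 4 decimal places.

RK4: k1 = f(t_n, u_n); k2 = f(t_n + h/2, u_n + (h/2)·k1); k3 = f(t_n + h/2, u_n + (h/2)·k2); k4 = f(t_n + h, u_n + h·k3); u_{n+1} = u_n + (h/6)·(k1 + 2k2 + 2k3 + k4).
t=0.400000, u=1.160000:
  k1 = f(0.400000, 1.160000) = 2.187418
  k2 = f(0.465000, 1.302182) = 2.466805
  k3 = f(0.465000, 1.320342) = 2.494953
  k4 = f(0.530000, 1.484344) = 2.806266
  u ← 1.160000 + (0.13/6)·(k1 + 2k2 + 2k3 + k4) = 1.483206
t=0.530000, u=1.483206:
  k1 = f(0.530000, 1.483206) = 2.804503
  k2 = f(0.595000, 1.665499) = 3.142032
  k3 = f(0.595000, 1.687438) = 3.176038
  k4 = f(0.660000, 1.896091) = 3.552058
  u ← 1.483206 + (0.13/6)·(k1 + 2k2 + 2k3 + k4) = 1.894715
u(0.66) ≈ 1.8947

1.8947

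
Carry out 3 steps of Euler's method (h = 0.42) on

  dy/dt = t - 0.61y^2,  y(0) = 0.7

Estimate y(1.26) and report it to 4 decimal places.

Euler: y_{n+1} = y_n + h·f(t_n, y_n).
t=0.000000, y=0.700000: f=-0.298900 → y ← 0.700000 + 0.42·(-0.298900) = 0.574462
t=0.420000, y=0.574462: f=0.218696 → y ← 0.574462 + 0.42·0.218696 = 0.666314
t=0.840000, y=0.666314: f=0.569175 → y ← 0.666314 + 0.42·0.569175 = 0.905368
y(1.26) ≈ 0.9054

0.9054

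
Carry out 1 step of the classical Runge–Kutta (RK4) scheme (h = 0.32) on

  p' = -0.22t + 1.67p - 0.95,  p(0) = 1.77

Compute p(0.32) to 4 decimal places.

2.6045

RK4: k1 = f(t_n, p_n); k2 = f(t_n + h/2, p_n + (h/2)·k1); k3 = f(t_n + h/2, p_n + (h/2)·k2); k4 = f(t_n + h, p_n + h·k3); p_{n+1} = p_n + (h/6)·(k1 + 2k2 + 2k3 + k4).
t=0.000000, p=1.770000:
  k1 = f(0.000000, 1.770000) = 2.005900
  k2 = f(0.160000, 2.090944) = 2.506676
  k3 = f(0.160000, 2.171068) = 2.640484
  k4 = f(0.320000, 2.614955) = 3.346575
  p ← 1.770000 + (0.32/6)·(k1 + 2k2 + 2k3 + k4) = 2.604496
p(0.32) ≈ 2.6045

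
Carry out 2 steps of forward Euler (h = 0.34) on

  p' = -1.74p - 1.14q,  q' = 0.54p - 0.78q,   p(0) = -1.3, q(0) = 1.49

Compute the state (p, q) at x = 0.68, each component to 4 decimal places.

-0.7845, 0.4256

Euler on (p,q): p_{n+1} = p_n + h·p', q_{n+1} = q_n + h·q'.
0.000000: (-1.300000, 1.490000); f=(0.563400, -1.864200) → (-1.108444, 0.856172)
0.340000: (-1.108444, 0.856172); f=(0.952656, -1.266374) → (-0.784541, 0.425605)
(p(0.68), q(0.68)) ≈ (-0.7845, 0.4256)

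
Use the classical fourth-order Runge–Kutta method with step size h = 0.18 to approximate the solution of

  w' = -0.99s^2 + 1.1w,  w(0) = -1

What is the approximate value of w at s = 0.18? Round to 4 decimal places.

-1.2210

RK4: k1 = f(s_n, w_n); k2 = f(s_n + h/2, w_n + (h/2)·k1); k3 = f(s_n + h/2, w_n + (h/2)·k2); k4 = f(s_n + h, w_n + h·k3); w_{n+1} = w_n + (h/6)·(k1 + 2k2 + 2k3 + k4).
s=0.000000, w=-1.000000:
  k1 = f(0.000000, -1.000000) = -1.100000
  k2 = f(0.090000, -1.099000) = -1.216919
  k3 = f(0.090000, -1.109523) = -1.228494
  k4 = f(0.180000, -1.221129) = -1.375318
  w ← -1.000000 + (0.18/6)·(k1 + 2k2 + 2k3 + k4) = -1.220984
w(0.18) ≈ -1.2210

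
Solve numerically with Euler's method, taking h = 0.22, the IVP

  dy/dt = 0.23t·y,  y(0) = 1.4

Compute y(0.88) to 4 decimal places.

1.4954

Euler: y_{n+1} = y_n + h·f(t_n, y_n).
t=0.000000, y=1.400000: f=0.000000 → y ← 1.400000 + 0.22·0.000000 = 1.400000
t=0.220000, y=1.400000: f=0.070840 → y ← 1.400000 + 0.22·0.070840 = 1.415585
t=0.440000, y=1.415585: f=0.143257 → y ← 1.415585 + 0.22·0.143257 = 1.447101
t=0.660000, y=1.447101: f=0.219670 → y ← 1.447101 + 0.22·0.219670 = 1.495429
y(0.88) ≈ 1.4954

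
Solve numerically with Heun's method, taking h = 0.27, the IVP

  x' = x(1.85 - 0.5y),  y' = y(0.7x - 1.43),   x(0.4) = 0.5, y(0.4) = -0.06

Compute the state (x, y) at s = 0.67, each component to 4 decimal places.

0.8173, -0.0461

Heun on (x,y): k1 = f(s_n, state_n); k2 = f(s_n + h, state_n + h·k1); state_{n+1} = state_n + (h/2)·(k1 + k2).
0.400000: (0.500000, -0.060000)
  k1 = (0.940000, 0.064800)
  predictor → (0.753800, -0.042504)
  k2 = (1.410550, 0.038353)
  → (0.817324, -0.046074)
(x(0.67), y(0.67)) ≈ (0.8173, -0.0461)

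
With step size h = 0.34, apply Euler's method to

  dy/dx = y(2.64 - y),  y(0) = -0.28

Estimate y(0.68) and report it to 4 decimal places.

-1.1647

Euler: y_{n+1} = y_n + h·f(x_n, y_n).
x=0.000000, y=-0.280000: f=-0.817600 → y ← -0.280000 + 0.34·(-0.817600) = -0.557984
x=0.340000, y=-0.557984: f=-1.784424 → y ← -0.557984 + 0.34·(-1.784424) = -1.164688
y(0.68) ≈ -1.1647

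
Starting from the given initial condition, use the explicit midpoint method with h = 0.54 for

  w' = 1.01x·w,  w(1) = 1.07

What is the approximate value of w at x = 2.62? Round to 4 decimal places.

14.5480

Midpoint: k1 = f(x_n, w_n); k2 = f(x_n + h/2, w_n + (h/2)·k1); w_{n+1} = w_n + h·k2.
x=1.000000, w=1.070000:
  k1 = f(1.000000, 1.070000) = 1.080700
  k2 = f(1.270000, 1.361789) = 1.746767
  w ← 1.070000 + 0.54·1.746767 = 2.013254
x=1.540000, w=2.013254:
  k1 = f(1.540000, 2.013254) = 3.131415
  k2 = f(1.810000, 2.858736) = 5.226056
  w ← 2.013254 + 0.54·5.226056 = 4.835324
x=2.080000, w=4.835324:
  k1 = f(2.080000, 4.835324) = 10.158049
  k2 = f(2.350000, 7.577997) = 17.986377
  w ← 4.835324 + 0.54·17.986377 = 14.547967
w(2.62) ≈ 14.5480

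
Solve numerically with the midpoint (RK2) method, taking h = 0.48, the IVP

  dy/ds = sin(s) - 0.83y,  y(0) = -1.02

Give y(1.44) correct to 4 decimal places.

Midpoint: k1 = f(s_n, y_n); k2 = f(s_n + h/2, y_n + (h/2)·k1); y_{n+1} = y_n + h·k2.
s=0.000000, y=-1.020000:
  k1 = f(0.000000, -1.020000) = 0.846600
  k2 = f(0.240000, -0.816816) = 0.915660
  y ← -1.020000 + 0.48·0.915660 = -0.580483
s=0.480000, y=-0.580483:
  k1 = f(0.480000, -0.580483) = 0.943580
  k2 = f(0.720000, -0.354024) = 0.953225
  y ← -0.580483 + 0.48·0.953225 = -0.122935
s=0.960000, y=-0.122935:
  k1 = f(0.960000, -0.122935) = 0.921228
  k2 = f(1.200000, 0.098159) = 0.850567
  y ← -0.122935 + 0.48·0.850567 = 0.285337
y(1.44) ≈ 0.2853

0.2853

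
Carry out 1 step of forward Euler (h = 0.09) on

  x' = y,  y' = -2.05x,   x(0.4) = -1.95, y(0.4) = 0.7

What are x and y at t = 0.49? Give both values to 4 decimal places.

Euler on (x,y): x_{n+1} = x_n + h·x', y_{n+1} = y_n + h·y'.
0.400000: (-1.950000, 0.700000); f=(0.700000, 3.997500) → (-1.887000, 1.059775)
(x(0.49), y(0.49)) ≈ (-1.8870, 1.0598)

-1.8870, 1.0598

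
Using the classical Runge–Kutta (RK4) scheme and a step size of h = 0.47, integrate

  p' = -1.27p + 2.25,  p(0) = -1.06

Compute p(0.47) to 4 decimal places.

RK4: k1 = f(s_n, p_n); k2 = f(s_n + h/2, p_n + (h/2)·k1); k3 = f(s_n + h/2, p_n + (h/2)·k2); k4 = f(s_n + h, p_n + h·k3); p_{n+1} = p_n + (h/6)·(k1 + 2k2 + 2k3 + k4).
s=0.000000, p=-1.060000:
  k1 = f(0.000000, -1.060000) = 3.596200
  k2 = f(0.235000, -0.214893) = 2.522914
  k3 = f(0.235000, -0.467115) = 2.843236
  k4 = f(0.470000, 0.276321) = 1.899072
  p ← -1.060000 + (0.47/6)·(k1 + 2k2 + 2k3 + k4) = 0.211160
p(0.47) ≈ 0.2112

0.2112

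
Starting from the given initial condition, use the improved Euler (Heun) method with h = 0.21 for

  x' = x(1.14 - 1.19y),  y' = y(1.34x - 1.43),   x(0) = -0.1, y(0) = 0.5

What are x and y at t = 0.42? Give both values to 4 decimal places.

-0.1347, 0.2612

Heun on (x,y): k1 = f(t_n, state_n); k2 = f(t_n + h, state_n + h·k1); state_{n+1} = state_n + (h/2)·(k1 + k2).
0.000000: (-0.100000, 0.500000)
  k1 = (-0.054500, -0.782000)
  predictor → (-0.111445, 0.335780)
  k2 = (-0.082516, -0.530310)
  → (-0.114387, 0.362207)
0.210000: (-0.114387, 0.362207)
  k1 = (-0.081097, -0.573475)
  predictor → (-0.131417, 0.241778)
  k2 = (-0.112005, -0.388319)
  → (-0.134662, 0.261219)
(x(0.42), y(0.42)) ≈ (-0.1347, 0.2612)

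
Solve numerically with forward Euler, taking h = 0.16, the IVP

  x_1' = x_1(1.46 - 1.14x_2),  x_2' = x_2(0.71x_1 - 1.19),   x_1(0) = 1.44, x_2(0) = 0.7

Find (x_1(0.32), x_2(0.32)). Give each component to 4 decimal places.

Euler on (x_1,x_2): x_1_{n+1} = x_1_n + h·x_1', x_2_{n+1} = x_2_n + h·x_2'.
0.000000: (1.440000, 0.700000); f=(0.953280, -0.117320) → (1.592525, 0.681229)
0.160000: (1.592525, 0.681229); f=(1.088330, -0.040402) → (1.766658, 0.674764)
(x_1(0.32), x_2(0.32)) ≈ (1.7667, 0.6748)

1.7667, 0.6748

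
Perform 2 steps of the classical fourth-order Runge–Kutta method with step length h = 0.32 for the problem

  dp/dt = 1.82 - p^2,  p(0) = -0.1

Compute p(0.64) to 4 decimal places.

0.8870

RK4: k1 = f(t_n, p_n); k2 = f(t_n + h/2, p_n + (h/2)·k1); k3 = f(t_n + h/2, p_n + (h/2)·k2); k4 = f(t_n + h, p_n + h·k3); p_{n+1} = p_n + (h/6)·(k1 + 2k2 + 2k3 + k4).
t=0.000000, p=-0.100000:
  k1 = f(0.000000, -0.100000) = 1.810000
  k2 = f(0.160000, 0.189600) = 1.784052
  k3 = f(0.160000, 0.185448) = 1.785609
  k4 = f(0.320000, 0.471395) = 1.597787
  p ← -0.100000 + (0.32/6)·(k1 + 2k2 + 2k3 + k4) = 0.462512
t=0.320000, p=0.462512:
  k1 = f(0.320000, 0.462512) = 1.606082
  k2 = f(0.480000, 0.719486) = 1.302340
  k3 = f(0.480000, 0.670887) = 1.369911
  k4 = f(0.640000, 0.900884) = 1.008408
  p ← 0.462512 + (0.32/6)·(k1 + 2k2 + 2k3 + k4) = 0.886992
p(0.64) ≈ 0.8870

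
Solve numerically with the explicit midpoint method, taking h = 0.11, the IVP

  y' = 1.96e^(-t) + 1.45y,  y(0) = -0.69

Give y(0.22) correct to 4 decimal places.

-0.4906

Midpoint: k1 = f(t_n, y_n); k2 = f(t_n + h/2, y_n + (h/2)·k1); y_{n+1} = y_n + h·k2.
t=0.000000, y=-0.690000:
  k1 = f(0.000000, -0.690000) = 0.959500
  k2 = f(0.055000, -0.637227) = 0.931131
  y ← -0.690000 + 0.11·0.931131 = -0.587576
t=0.110000, y=-0.587576:
  k1 = f(0.110000, -0.587576) = 0.903850
  k2 = f(0.165000, -0.537864) = 0.881969
  y ← -0.587576 + 0.11·0.881969 = -0.490559
y(0.22) ≈ -0.4906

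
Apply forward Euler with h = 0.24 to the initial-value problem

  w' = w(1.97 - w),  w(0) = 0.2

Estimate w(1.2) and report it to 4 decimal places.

0.9569

Euler: w_{n+1} = w_n + h·f(t_n, w_n).
t=0.000000, w=0.200000: f=0.354000 → w ← 0.200000 + 0.24·0.354000 = 0.284960
t=0.240000, w=0.284960: f=0.480169 → w ← 0.284960 + 0.24·0.480169 = 0.400201
t=0.480000, w=0.400201: f=0.628235 → w ← 0.400201 + 0.24·0.628235 = 0.550977
t=0.720000, w=0.550977: f=0.781849 → w ← 0.550977 + 0.24·0.781849 = 0.738621
t=0.960000, w=0.738621: f=0.909522 → w ← 0.738621 + 0.24·0.909522 = 0.956906
w(1.2) ≈ 0.9569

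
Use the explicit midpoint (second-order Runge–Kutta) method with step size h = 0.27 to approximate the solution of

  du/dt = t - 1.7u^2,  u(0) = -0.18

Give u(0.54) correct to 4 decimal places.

Midpoint: k1 = f(t_n, u_n); k2 = f(t_n + h/2, u_n + (h/2)·k1); u_{n+1} = u_n + h·k2.
t=0.000000, u=-0.180000:
  k1 = f(0.000000, -0.180000) = -0.055080
  k2 = f(0.135000, -0.187436) = 0.075275
  u ← -0.180000 + 0.27·0.075275 = -0.159676
t=0.270000, u=-0.159676:
  k1 = f(0.270000, -0.159676) = 0.226656
  k2 = f(0.405000, -0.129077) = 0.376676
  u ← -0.159676 + 0.27·0.376676 = -0.057973
u(0.54) ≈ -0.0580

-0.0580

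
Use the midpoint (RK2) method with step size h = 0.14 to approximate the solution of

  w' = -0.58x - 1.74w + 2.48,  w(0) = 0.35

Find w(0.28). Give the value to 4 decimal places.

0.7407

Midpoint: k1 = f(x_n, w_n); k2 = f(x_n + h/2, w_n + (h/2)·k1); w_{n+1} = w_n + h·k2.
x=0.000000, w=0.350000:
  k1 = f(0.000000, 0.350000) = 1.871000
  k2 = f(0.070000, 0.480970) = 1.602512
  w ← 0.350000 + 0.14·1.602512 = 0.574352
x=0.140000, w=0.574352:
  k1 = f(0.140000, 0.574352) = 1.399428
  k2 = f(0.210000, 0.672312) = 1.188378
  w ← 0.574352 + 0.14·1.188378 = 0.740725
w(0.28) ≈ 0.7407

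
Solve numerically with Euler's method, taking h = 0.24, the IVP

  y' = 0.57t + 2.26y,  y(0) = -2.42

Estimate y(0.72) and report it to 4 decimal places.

-8.7636

Euler: y_{n+1} = y_n + h·f(t_n, y_n).
t=0.000000, y=-2.420000: f=-5.469200 → y ← -2.420000 + 0.24·(-5.469200) = -3.732608
t=0.240000, y=-3.732608: f=-8.298894 → y ← -3.732608 + 0.24·(-8.298894) = -5.724343
t=0.480000, y=-5.724343: f=-12.663414 → y ← -5.724343 + 0.24·(-12.663414) = -8.763562
y(0.72) ≈ -8.7636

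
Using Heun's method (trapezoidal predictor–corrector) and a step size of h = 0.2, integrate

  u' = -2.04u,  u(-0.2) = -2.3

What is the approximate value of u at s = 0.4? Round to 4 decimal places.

-0.7081

Heun: k1 = f(s_n, u_n); k2 = f(s_n + h, u_n + h·k1); u_{n+1} = u_n + (h/2)·(k1 + k2).
s=-0.200000, u=-2.300000:
  k1 = f(-0.200000, -2.300000) = 4.692000
  k2 = f(0.000000, -1.361600) = 2.777664
  u ← -2.300000 + (0.2/2)·(4.692000 + 2.777664) = -1.553034
s=0.000000, u=-1.553034:
  k1 = f(0.000000, -1.553034) = 3.168189
  k2 = f(0.200000, -0.919396) = 1.875568
  u ← -1.553034 + (0.2/2)·(3.168189 + 1.875568) = -1.048658
s=0.200000, u=-1.048658:
  k1 = f(0.200000, -1.048658) = 2.139262
  k2 = f(0.400000, -0.620806) = 1.266443
  u ← -1.048658 + (0.2/2)·(2.139262 + 1.266443) = -0.708087
u(0.4) ≈ -0.7081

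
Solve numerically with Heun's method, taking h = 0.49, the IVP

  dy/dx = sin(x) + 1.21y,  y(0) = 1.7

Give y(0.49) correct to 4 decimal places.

Heun: k1 = f(x_n, y_n); k2 = f(x_n + h, y_n + h·k1); y_{n+1} = y_n + (h/2)·(k1 + k2).
x=0.000000, y=1.700000:
  k1 = f(0.000000, 1.700000) = 2.057000
  k2 = f(0.490000, 2.707930) = 3.747221
  y ← 1.700000 + (0.49/2)·(2.057000 + 3.747221) = 3.122034
y(0.49) ≈ 3.1220

3.1220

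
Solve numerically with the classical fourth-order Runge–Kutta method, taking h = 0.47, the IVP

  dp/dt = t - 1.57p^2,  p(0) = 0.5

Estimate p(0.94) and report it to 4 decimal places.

0.5918

RK4: k1 = f(t_n, p_n); k2 = f(t_n + h/2, p_n + (h/2)·k1); k3 = f(t_n + h/2, p_n + (h/2)·k2); k4 = f(t_n + h, p_n + h·k3); p_{n+1} = p_n + (h/6)·(k1 + 2k2 + 2k3 + k4).
t=0.000000, p=0.500000:
  k1 = f(0.000000, 0.500000) = -0.392500
  k2 = f(0.235000, 0.407763) = -0.026044
  k3 = f(0.235000, 0.493880) = -0.147950
  k4 = f(0.470000, 0.430464) = 0.179081
  p ← 0.500000 + (0.47/6)·(k1 + 2k2 + 2k3 + k4) = 0.456023
t=0.470000, p=0.456023:
  k1 = f(0.470000, 0.456023) = 0.143507
  k2 = f(0.705000, 0.489747) = 0.328432
  k3 = f(0.705000, 0.533205) = 0.258638
  k4 = f(0.940000, 0.577583) = 0.416245
  p ← 0.456023 + (0.47/6)·(k1 + 2k2 + 2k3 + k4) = 0.591845
p(0.94) ≈ 0.5918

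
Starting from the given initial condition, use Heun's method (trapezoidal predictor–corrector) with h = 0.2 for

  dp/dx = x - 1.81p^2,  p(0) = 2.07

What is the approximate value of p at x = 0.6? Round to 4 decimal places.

Heun: k1 = f(x_n, p_n); k2 = f(x_n + h, p_n + h·k1); p_{n+1} = p_n + (h/2)·(k1 + k2).
x=0.000000, p=2.070000:
  k1 = f(0.000000, 2.070000) = -7.755669
  k2 = f(0.200000, 0.518866) = -0.287292
  p ← 2.070000 + (0.2/2)·(-7.755669 + (-0.287292)) = 1.265704
x=0.200000, p=1.265704:
  k1 = f(0.200000, 1.265704) = -2.699631
  k2 = f(0.400000, 0.725778) = -0.553423
  p ← 1.265704 + (0.2/2)·(-2.699631 + (-0.553423)) = 0.940398
x=0.400000, p=0.940398:
  k1 = f(0.400000, 0.940398) = -1.200672
  k2 = f(0.600000, 0.700264) = -0.287569
  p ← 0.940398 + (0.2/2)·(-1.200672 + (-0.287569)) = 0.791574
p(0.6) ≈ 0.7916

0.7916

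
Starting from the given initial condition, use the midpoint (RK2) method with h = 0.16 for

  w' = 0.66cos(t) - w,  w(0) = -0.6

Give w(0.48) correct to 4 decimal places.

Midpoint: k1 = f(t_n, w_n); k2 = f(t_n + h/2, w_n + (h/2)·k1); w_{n+1} = w_n + h·k2.
t=0.000000, w=-0.600000:
  k1 = f(0.000000, -0.600000) = 1.260000
  k2 = f(0.080000, -0.499200) = 1.157089
  w ← -0.600000 + 0.16·1.157089 = -0.414866
t=0.160000, w=-0.414866:
  k1 = f(0.160000, -0.414866) = 1.066436
  k2 = f(0.240000, -0.329551) = 0.970634
  w ← -0.414866 + 0.16·0.970634 = -0.259564
t=0.320000, w=-0.259564:
  k1 = f(0.320000, -0.259564) = 0.886060
  k2 = f(0.400000, -0.188680) = 0.796580
  w ← -0.259564 + 0.16·0.796580 = -0.132112
w(0.48) ≈ -0.1321

-0.1321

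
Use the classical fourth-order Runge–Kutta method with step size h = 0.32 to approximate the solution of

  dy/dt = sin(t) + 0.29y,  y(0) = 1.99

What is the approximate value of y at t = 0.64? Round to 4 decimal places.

2.6068

RK4: k1 = f(t_n, y_n); k2 = f(t_n + h/2, y_n + (h/2)·k1); k3 = f(t_n + h/2, y_n + (h/2)·k2); k4 = f(t_n + h, y_n + h·k3); y_{n+1} = y_n + (h/6)·(k1 + 2k2 + 2k3 + k4).
t=0.000000, y=1.990000:
  k1 = f(0.000000, 1.990000) = 0.577100
  k2 = f(0.160000, 2.082336) = 0.763196
  k3 = f(0.160000, 2.112111) = 0.771830
  k4 = f(0.320000, 2.236986) = 0.963292
  y ← 1.990000 + (0.32/6)·(k1 + 2k2 + 2k3 + k4) = 2.235890
t=0.320000, y=2.235890:
  k1 = f(0.320000, 2.235890) = 0.962975
  k2 = f(0.480000, 2.389966) = 1.154869
  k3 = f(0.480000, 2.420669) = 1.163773
  k4 = f(0.640000, 2.608298) = 1.353602
  y ← 2.235890 + (0.32/6)·(k1 + 2k2 + 2k3 + k4) = 2.606763
y(0.64) ≈ 2.6068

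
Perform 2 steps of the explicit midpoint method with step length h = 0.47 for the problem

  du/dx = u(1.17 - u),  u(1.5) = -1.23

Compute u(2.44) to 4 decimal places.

Midpoint: k1 = f(x_n, u_n); k2 = f(x_n + h/2, u_n + (h/2)·k1); u_{n+1} = u_n + h·k2.
x=1.500000, u=-1.230000:
  k1 = f(1.500000, -1.230000) = -2.952000
  k2 = f(1.735000, -1.923720) = -5.951451
  u ← -1.230000 + 0.47·(-5.951451) = -4.027182
x=1.970000, u=-4.027182:
  k1 = f(1.970000, -4.027182) = -20.929998
  k2 = f(2.205000, -8.945731) = -90.492617
  u ← -4.027182 + 0.47·(-90.492617) = -46.558712
u(2.44) ≈ -46.5587

-46.5587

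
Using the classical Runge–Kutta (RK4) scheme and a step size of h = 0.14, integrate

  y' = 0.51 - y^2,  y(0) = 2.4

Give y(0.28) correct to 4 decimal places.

RK4: k1 = f(s_n, y_n); k2 = f(s_n + h/2, y_n + (h/2)·k1); k3 = f(s_n + h/2, y_n + (h/2)·k2); k4 = f(s_n + h, y_n + h·k3); y_{n+1} = y_n + (h/6)·(k1 + 2k2 + 2k3 + k4).
s=0.000000, y=2.400000:
  k1 = f(0.000000, 2.400000) = -5.250000
  k2 = f(0.070000, 2.032500) = -3.621056
  k3 = f(0.070000, 2.146526) = -4.097574
  k4 = f(0.140000, 1.826340) = -2.825516
  y ← 2.400000 + (0.14/6)·(k1 + 2k2 + 2k3 + k4) = 1.851369
s=0.140000, y=1.851369:
  k1 = f(0.140000, 1.851369) = -2.917565
  k2 = f(0.210000, 1.647139) = -2.203067
  k3 = f(0.210000, 1.697154) = -2.370331
  k4 = f(0.280000, 1.519522) = -1.798948
  y ← 1.851369 + (0.14/6)·(k1 + 2k2 + 2k3 + k4) = 1.527891
y(0.28) ≈ 1.5279

1.5279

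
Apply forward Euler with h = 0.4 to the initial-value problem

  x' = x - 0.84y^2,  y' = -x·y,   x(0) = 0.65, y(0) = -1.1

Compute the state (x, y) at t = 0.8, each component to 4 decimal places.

Euler on (x,y): x_{n+1} = x_n + h·x', y_{n+1} = y_n + h·y'.
0.000000: (0.650000, -1.100000); f=(-0.366400, 0.715000) → (0.503440, -0.814000)
0.400000: (0.503440, -0.814000); f=(-0.053141, 0.409800) → (0.482184, -0.650080)
(x(0.8), y(0.8)) ≈ (0.4822, -0.6501)

0.4822, -0.6501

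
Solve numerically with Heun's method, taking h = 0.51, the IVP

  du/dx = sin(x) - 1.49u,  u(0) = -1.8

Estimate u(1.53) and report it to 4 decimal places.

0.2063

Heun: k1 = f(x_n, u_n); k2 = f(x_n + h, u_n + h·k1); u_{n+1} = u_n + (h/2)·(k1 + k2).
x=0.000000, u=-1.800000:
  k1 = f(0.000000, -1.800000) = 2.682000
  k2 = f(0.510000, -0.432180) = 1.132125
  u ← -1.800000 + (0.51/2)·(2.682000 + 1.132125) = -0.827398
x=0.510000, u=-0.827398:
  k1 = f(0.510000, -0.827398) = 1.721000
  k2 = f(1.020000, 0.050312) = 0.777143
  u ← -0.827398 + (0.51/2)·(1.721000 + 0.777143) = -0.190371
x=1.020000, u=-0.190371:
  k1 = f(1.020000, -0.190371) = 1.135762
  k2 = f(1.530000, 0.388867) = 0.419756
  u ← -0.190371 + (0.51/2)·(1.135762 + 0.419756) = 0.206286
u(1.53) ≈ 0.2063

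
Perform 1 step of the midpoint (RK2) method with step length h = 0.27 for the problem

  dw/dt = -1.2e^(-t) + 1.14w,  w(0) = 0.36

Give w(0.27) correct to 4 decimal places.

Midpoint: k1 = f(t_n, w_n); k2 = f(t_n + h/2, w_n + (h/2)·k1); w_{n+1} = w_n + h·k2.
t=0.000000, w=0.360000:
  k1 = f(0.000000, 0.360000) = -0.789600
  k2 = f(0.135000, 0.253404) = -0.759579
  w ← 0.360000 + 0.27·(-0.759579) = 0.154914
w(0.27) ≈ 0.1549

0.1549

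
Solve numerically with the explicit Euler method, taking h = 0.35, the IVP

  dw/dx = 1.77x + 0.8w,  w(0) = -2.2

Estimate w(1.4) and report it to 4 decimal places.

Euler: w_{n+1} = w_n + h·f(x_n, w_n).
x=0.000000, w=-2.200000: f=-1.760000 → w ← -2.200000 + 0.35·(-1.760000) = -2.816000
x=0.350000, w=-2.816000: f=-1.633300 → w ← -2.816000 + 0.35·(-1.633300) = -3.387655
x=0.700000, w=-3.387655: f=-1.471124 → w ← -3.387655 + 0.35·(-1.471124) = -3.902548
x=1.050000, w=-3.902548: f=-1.263539 → w ← -3.902548 + 0.35·(-1.263539) = -4.344787
w(1.4) ≈ -4.3448

-4.3448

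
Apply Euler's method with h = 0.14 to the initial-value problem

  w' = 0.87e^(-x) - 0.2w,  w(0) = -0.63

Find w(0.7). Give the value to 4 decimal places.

-0.1063

Euler: w_{n+1} = w_n + h·f(x_n, w_n).
x=0.000000, w=-0.630000: f=0.996000 → w ← -0.630000 + 0.14·0.996000 = -0.490560
x=0.140000, w=-0.490560: f=0.854454 → w ← -0.490560 + 0.14·0.854454 = -0.370936
x=0.280000, w=-0.370936: f=0.731719 → w ← -0.370936 + 0.14·0.731719 = -0.268496
x=0.420000, w=-0.268496: f=0.625330 → w ← -0.268496 + 0.14·0.625330 = -0.180950
x=0.560000, w=-0.180950: f=0.533142 → w ← -0.180950 + 0.14·0.533142 = -0.106310
w(0.7) ≈ -0.1063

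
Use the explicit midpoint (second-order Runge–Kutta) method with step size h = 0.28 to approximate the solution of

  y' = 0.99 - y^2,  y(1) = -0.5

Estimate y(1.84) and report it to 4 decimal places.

Midpoint: k1 = f(x_n, y_n); k2 = f(x_n + h/2, y_n + (h/2)·k1); y_{n+1} = y_n + h·k2.
x=1.000000, y=-0.500000:
  k1 = f(1.000000, -0.500000) = 0.740000
  k2 = f(1.140000, -0.396400) = 0.832867
  y ← -0.500000 + 0.28·0.832867 = -0.266797
x=1.280000, y=-0.266797:
  k1 = f(1.280000, -0.266797) = 0.918819
  k2 = f(1.420000, -0.138163) = 0.970911
  y ← -0.266797 + 0.28·0.970911 = 0.005058
x=1.560000, y=0.005058:
  k1 = f(1.560000, 0.005058) = 0.989974
  k2 = f(1.700000, 0.143654) = 0.969363
  y ← 0.005058 + 0.28·0.969363 = 0.276480
y(1.84) ≈ 0.2765

0.2765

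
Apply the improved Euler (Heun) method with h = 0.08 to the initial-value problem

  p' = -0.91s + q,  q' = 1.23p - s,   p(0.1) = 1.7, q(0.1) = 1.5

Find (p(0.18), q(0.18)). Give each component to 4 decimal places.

1.8162, 1.6616

Heun on (p,q): k1 = f(s_n, state_n); k2 = f(s_n + h, state_n + h·k1); state_{n+1} = state_n + (h/2)·(k1 + k2).
0.100000: (1.700000, 1.500000)
  k1 = (1.409000, 1.991000)
  predictor → (1.812720, 1.659280)
  k2 = (1.495480, 2.049646)
  → (1.816179, 1.661626)
(p(0.18), q(0.18)) ≈ (1.8162, 1.6616)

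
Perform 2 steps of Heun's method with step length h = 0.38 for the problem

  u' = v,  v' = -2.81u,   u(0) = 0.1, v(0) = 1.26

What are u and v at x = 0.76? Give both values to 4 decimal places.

0.7863, 0.1191

Heun on (u,v): k1 = f(x_n, state_n); k2 = f(x_n + h, state_n + h·k1); state_{n+1} = state_n + (h/2)·(k1 + k2).
0.000000: (0.100000, 1.260000)
  k1 = (1.260000, -0.281000)
  predictor → (0.578800, 1.153220)
  k2 = (1.153220, -1.626428)
  → (0.558512, 0.897589)
0.380000: (0.558512, 0.897589)
  k1 = (0.897589, -1.569418)
  predictor → (0.899595, 0.301210)
  k2 = (0.301210, -2.527863)
  → (0.786284, 0.119105)
(u(0.76), v(0.76)) ≈ (0.7863, 0.1191)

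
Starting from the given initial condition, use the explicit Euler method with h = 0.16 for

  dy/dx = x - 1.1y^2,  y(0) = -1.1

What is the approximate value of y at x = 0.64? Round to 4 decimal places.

Euler: y_{n+1} = y_n + h·f(x_n, y_n).
x=0.000000, y=-1.100000: f=-1.331000 → y ← -1.100000 + 0.16·(-1.331000) = -1.312960
x=0.160000, y=-1.312960: f=-1.736250 → y ← -1.312960 + 0.16·(-1.736250) = -1.590760
x=0.320000, y=-1.590760: f=-2.463569 → y ← -1.590760 + 0.16·(-2.463569) = -1.984931
x=0.480000, y=-1.984931: f=-3.853947 → y ← -1.984931 + 0.16·(-3.853947) = -2.601563
y(0.64) ≈ -2.6016

-2.6016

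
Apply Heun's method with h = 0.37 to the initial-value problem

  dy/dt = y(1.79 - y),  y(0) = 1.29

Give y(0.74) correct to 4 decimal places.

1.6097

Heun: k1 = f(t_n, y_n); k2 = f(t_n + h, y_n + h·k1); y_{n+1} = y_n + (h/2)·(k1 + k2).
t=0.000000, y=1.290000:
  k1 = f(0.000000, 1.290000) = 0.645000
  k2 = f(0.370000, 1.528650) = 0.399513
  y ← 1.290000 + (0.37/2)·(0.645000 + 0.399513) = 1.483235
t=0.370000, y=1.483235:
  k1 = f(0.370000, 1.483235) = 0.455005
  k2 = f(0.740000, 1.651587) = 0.228602
  y ← 1.483235 + (0.37/2)·(0.455005 + 0.228602) = 1.609702
y(0.74) ≈ 1.6097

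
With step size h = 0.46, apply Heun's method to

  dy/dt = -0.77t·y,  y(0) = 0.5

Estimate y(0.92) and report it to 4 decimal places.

0.3592

Heun: k1 = f(t_n, y_n); k2 = f(t_n + h, y_n + h·k1); y_{n+1} = y_n + (h/2)·(k1 + k2).
t=0.000000, y=0.500000:
  k1 = f(0.000000, 0.500000) = 0.000000
  k2 = f(0.460000, 0.500000) = -0.177100
  y ← 0.500000 + (0.46/2)·(0.000000 + (-0.177100)) = 0.459267
t=0.460000, y=0.459267:
  k1 = f(0.460000, 0.459267) = -0.162672
  k2 = f(0.920000, 0.384438) = -0.272336
  y ← 0.459267 + (0.46/2)·(-0.162672 + (-0.272336)) = 0.359215
y(0.92) ≈ 0.3592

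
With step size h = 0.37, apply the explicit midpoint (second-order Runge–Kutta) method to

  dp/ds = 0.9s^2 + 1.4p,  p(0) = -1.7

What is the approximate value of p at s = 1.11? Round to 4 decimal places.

Midpoint: k1 = f(s_n, p_n); k2 = f(s_n + h/2, p_n + (h/2)·k1); p_{n+1} = p_n + h·k2.
s=0.000000, p=-1.700000:
  k1 = f(0.000000, -1.700000) = -2.380000
  k2 = f(0.185000, -2.140300) = -2.965617
  p ← -1.700000 + 0.37·(-2.965617) = -2.797278
s=0.370000, p=-2.797278:
  k1 = f(0.370000, -2.797278) = -3.792980
  k2 = f(0.555000, -3.498980) = -4.621349
  p ← -2.797278 + 0.37·(-4.621349) = -4.507178
s=0.740000, p=-4.507178:
  k1 = f(0.740000, -4.507178) = -5.817209
  k2 = f(0.925000, -5.583361) = -7.046643
  p ← -4.507178 + 0.37·(-7.046643) = -7.114436
p(1.11) ≈ -7.1144

-7.1144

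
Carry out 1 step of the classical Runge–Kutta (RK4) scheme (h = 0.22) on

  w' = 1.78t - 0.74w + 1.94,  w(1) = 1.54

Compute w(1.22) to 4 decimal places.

2.1047

RK4: k1 = f(t_n, w_n); k2 = f(t_n + h/2, w_n + (h/2)·k1); k3 = f(t_n + h/2, w_n + (h/2)·k2); k4 = f(t_n + h, w_n + h·k3); w_{n+1} = w_n + (h/6)·(k1 + 2k2 + 2k3 + k4).
t=1.000000, w=1.540000:
  k1 = f(1.000000, 1.540000) = 2.580400
  k2 = f(1.110000, 1.823844) = 2.566155
  k3 = f(1.110000, 1.822277) = 2.567315
  k4 = f(1.220000, 2.104809) = 2.554041
  w ← 1.540000 + (0.22/6)·(k1 + 2k2 + 2k3 + k4) = 2.104717
w(1.22) ≈ 2.1047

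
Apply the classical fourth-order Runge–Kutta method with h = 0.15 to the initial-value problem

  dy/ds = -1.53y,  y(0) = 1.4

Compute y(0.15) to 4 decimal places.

1.1129

RK4: k1 = f(s_n, y_n); k2 = f(s_n + h/2, y_n + (h/2)·k1); k3 = f(s_n + h/2, y_n + (h/2)·k2); k4 = f(s_n + h, y_n + h·k3); y_{n+1} = y_n + (h/6)·(k1 + 2k2 + 2k3 + k4).
s=0.000000, y=1.400000:
  k1 = f(0.000000, 1.400000) = -2.142000
  k2 = f(0.075000, 1.239350) = -1.896205
  k3 = f(0.075000, 1.257785) = -1.924410
  k4 = f(0.150000, 1.111338) = -1.700348
  y ← 1.400000 + (0.15/6)·(k1 + 2k2 + 2k3 + k4) = 1.112911
y(0.15) ≈ 1.1129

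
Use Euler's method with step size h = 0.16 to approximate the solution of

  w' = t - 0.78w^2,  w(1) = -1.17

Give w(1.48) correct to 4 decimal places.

-1.1287

Euler: w_{n+1} = w_n + h·f(t_n, w_n).
t=1.000000, w=-1.170000: f=-0.067742 → w ← -1.170000 + 0.16·(-0.067742) = -1.180839
t=1.160000, w=-1.180839: f=0.072384 → w ← -1.180839 + 0.16·0.072384 = -1.169257
t=1.320000, w=-1.169257: f=0.253613 → w ← -1.169257 + 0.16·0.253613 = -1.128679
w(1.48) ≈ -1.1287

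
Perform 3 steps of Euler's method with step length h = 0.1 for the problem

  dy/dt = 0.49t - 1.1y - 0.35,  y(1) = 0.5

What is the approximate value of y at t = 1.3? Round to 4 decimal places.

0.4042

Euler: y_{n+1} = y_n + h·f(t_n, y_n).
t=1.000000, y=0.500000: f=-0.410000 → y ← 0.500000 + 0.1·(-0.410000) = 0.459000
t=1.100000, y=0.459000: f=-0.315900 → y ← 0.459000 + 0.1·(-0.315900) = 0.427410
t=1.200000, y=0.427410: f=-0.232151 → y ← 0.427410 + 0.1·(-0.232151) = 0.404195
y(1.3) ≈ 0.4042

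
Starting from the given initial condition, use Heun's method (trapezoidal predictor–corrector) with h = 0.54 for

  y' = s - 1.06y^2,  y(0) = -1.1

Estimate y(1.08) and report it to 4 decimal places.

-9.6511

Heun: k1 = f(s_n, y_n); k2 = f(s_n + h, y_n + h·k1); y_{n+1} = y_n + (h/2)·(k1 + k2).
s=0.000000, y=-1.100000:
  k1 = f(0.000000, -1.100000) = -1.282600
  k2 = f(0.540000, -1.792604) = -2.866235
  y ← -1.100000 + (0.54/2)·(-1.282600 + (-2.866235)) = -2.220185
s=0.540000, y=-2.220185:
  k1 = f(0.540000, -2.220185) = -4.684977
  k2 = f(1.080000, -4.750073) = -22.836983
  y ← -2.220185 + (0.54/2)·(-4.684977 + (-22.836983)) = -9.651115
y(1.08) ≈ -9.6511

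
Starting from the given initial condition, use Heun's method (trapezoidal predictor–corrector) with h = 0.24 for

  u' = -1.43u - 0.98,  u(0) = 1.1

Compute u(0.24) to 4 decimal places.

Heun: k1 = f(x_n, u_n); k2 = f(x_n + h, u_n + h·k1); u_{n+1} = u_n + (h/2)·(k1 + k2).
x=0.000000, u=1.100000:
  k1 = f(0.000000, 1.100000) = -2.553000
  k2 = f(0.240000, 0.487280) = -1.676810
  u ← 1.100000 + (0.24/2)·(-2.553000 + (-1.676810)) = 0.592423
u(0.24) ≈ 0.5924

0.5924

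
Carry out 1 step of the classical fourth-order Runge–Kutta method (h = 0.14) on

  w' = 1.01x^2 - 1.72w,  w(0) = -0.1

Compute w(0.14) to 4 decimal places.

-0.0777

RK4: k1 = f(x_n, w_n); k2 = f(x_n + h/2, w_n + (h/2)·k1); k3 = f(x_n + h/2, w_n + (h/2)·k2); k4 = f(x_n + h, w_n + h·k3); w_{n+1} = w_n + (h/6)·(k1 + 2k2 + 2k3 + k4).
x=0.000000, w=-0.100000:
  k1 = f(0.000000, -0.100000) = 0.172000
  k2 = f(0.070000, -0.087960) = 0.156240
  k3 = f(0.070000, -0.089063) = 0.158138
  k4 = f(0.140000, -0.077861) = 0.153716
  w ← -0.100000 + (0.14/6)·(k1 + 2k2 + 2k3 + k4) = -0.077729
w(0.14) ≈ -0.0777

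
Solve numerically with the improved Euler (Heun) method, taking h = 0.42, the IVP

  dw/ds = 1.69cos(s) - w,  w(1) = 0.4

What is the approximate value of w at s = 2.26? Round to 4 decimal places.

Heun: k1 = f(s_n, w_n); k2 = f(s_n + h, w_n + h·k1); w_{n+1} = w_n + (h/2)·(k1 + k2).
s=1.000000, w=0.400000:
  k1 = f(1.000000, 0.400000) = 0.513111
  k2 = f(1.420000, 0.615507) = -0.361626
  w ← 0.400000 + (0.42/2)·(0.513111 + (-0.361626)) = 0.431812
s=1.420000, w=0.431812:
  k1 = f(1.420000, 0.431812) = -0.177931
  k2 = f(1.840000, 0.357081) = -0.806560
  w ← 0.431812 + (0.42/2)·(-0.177931 + (-0.806560)) = 0.225069
s=1.840000, w=0.225069:
  k1 = f(1.840000, 0.225069) = -0.674548
  k2 = f(2.260000, -0.058241) = -1.016468
  w ← 0.225069 + (0.42/2)·(-0.674548 + (-1.016468)) = -0.130045
w(2.26) ≈ -0.1300

-0.1300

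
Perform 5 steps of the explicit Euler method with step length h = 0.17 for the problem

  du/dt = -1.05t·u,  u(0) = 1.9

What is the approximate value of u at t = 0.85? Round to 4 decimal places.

1.3821

Euler: u_{n+1} = u_n + h·f(t_n, u_n).
t=0.000000, u=1.900000: f=0.000000 → u ← 1.900000 + 0.17·0.000000 = 1.900000
t=0.170000, u=1.900000: f=-0.339150 → u ← 1.900000 + 0.17·(-0.339150) = 1.842344
t=0.340000, u=1.842344: f=-0.657717 → u ← 1.842344 + 0.17·(-0.657717) = 1.730533
t=0.510000, u=1.730533: f=-0.926700 → u ← 1.730533 + 0.17·(-0.926700) = 1.572994
t=0.680000, u=1.572994: f=-1.123117 → u ← 1.572994 + 0.17·(-1.123117) = 1.382064
u(0.85) ≈ 1.3821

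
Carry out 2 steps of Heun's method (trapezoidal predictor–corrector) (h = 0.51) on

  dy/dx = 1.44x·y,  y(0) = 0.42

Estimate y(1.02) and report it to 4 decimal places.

Heun: k1 = f(x_n, y_n); k2 = f(x_n + h, y_n + h·k1); y_{n+1} = y_n + (h/2)·(k1 + k2).
x=0.000000, y=0.420000:
  k1 = f(0.000000, 0.420000) = 0.000000
  k2 = f(0.510000, 0.420000) = 0.308448
  y ← 0.420000 + (0.51/2)·(0.000000 + 0.308448) = 0.498654
x=0.510000, y=0.498654:
  k1 = f(0.510000, 0.498654) = 0.366212
  k2 = f(1.020000, 0.685422) = 1.006748
  y ← 0.498654 + (0.51/2)·(0.366212 + 1.006748) = 0.848759
y(1.02) ≈ 0.8488

0.8488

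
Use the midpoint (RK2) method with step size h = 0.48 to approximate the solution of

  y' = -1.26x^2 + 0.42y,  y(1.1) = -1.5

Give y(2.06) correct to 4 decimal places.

Midpoint: k1 = f(x_n, y_n); k2 = f(x_n + h/2, y_n + (h/2)·k1); y_{n+1} = y_n + h·k2.
x=1.100000, y=-1.500000:
  k1 = f(1.100000, -1.500000) = -2.154600
  k2 = f(1.340000, -2.017104) = -3.109640
  y ← -1.500000 + 0.48·(-3.109640) = -2.992627
x=1.580000, y=-2.992627:
  k1 = f(1.580000, -2.992627) = -4.402367
  k2 = f(1.820000, -4.049195) = -5.874286
  y ← -2.992627 + 0.48·(-5.874286) = -5.812284
y(2.06) ≈ -5.8123

-5.8123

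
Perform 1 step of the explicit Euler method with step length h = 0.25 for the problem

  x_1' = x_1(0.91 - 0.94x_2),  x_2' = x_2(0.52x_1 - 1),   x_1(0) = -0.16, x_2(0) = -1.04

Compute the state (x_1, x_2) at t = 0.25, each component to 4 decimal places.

-0.2355, -0.7584

Euler on (x_1,x_2): x_1_{n+1} = x_1_n + h·x_1', x_2_{n+1} = x_2_n + h·x_2'.
0.000000: (-0.160000, -1.040000); f=(-0.302016, 1.126528) → (-0.235504, -0.758368)
(x_1(0.25), x_2(0.25)) ≈ (-0.2355, -0.7584)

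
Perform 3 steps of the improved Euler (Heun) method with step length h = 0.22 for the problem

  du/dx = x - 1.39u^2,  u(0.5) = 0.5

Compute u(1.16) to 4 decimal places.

0.7221

Heun: k1 = f(x_n, u_n); k2 = f(x_n + h, u_n + h·k1); u_{n+1} = u_n + (h/2)·(k1 + k2).
x=0.500000, u=0.500000:
  k1 = f(0.500000, 0.500000) = 0.152500
  k2 = f(0.720000, 0.533550) = 0.324301
  u ← 0.500000 + (0.22/2)·(0.152500 + 0.324301) = 0.552448
x=0.720000, u=0.552448:
  k1 = f(0.720000, 0.552448) = 0.295774
  k2 = f(0.940000, 0.617518) = 0.409953
  u ← 0.552448 + (0.22/2)·(0.295774 + 0.409953) = 0.630078
x=0.940000, u=0.630078:
  k1 = f(0.940000, 0.630078) = 0.388172
  k2 = f(1.160000, 0.715476) = 0.448451
  u ← 0.630078 + (0.22/2)·(0.388172 + 0.448451) = 0.722107
u(1.16) ≈ 0.7221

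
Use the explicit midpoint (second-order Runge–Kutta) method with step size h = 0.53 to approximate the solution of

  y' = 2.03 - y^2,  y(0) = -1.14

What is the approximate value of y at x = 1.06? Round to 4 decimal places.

Midpoint: k1 = f(x_n, y_n); k2 = f(x_n + h/2, y_n + (h/2)·k1); y_{n+1} = y_n + h·k2.
x=0.000000, y=-1.140000:
  k1 = f(0.000000, -1.140000) = 0.730400
  k2 = f(0.265000, -0.946444) = 1.134244
  y ← -1.140000 + 0.53·1.134244 = -0.538851
x=0.530000, y=-0.538851:
  k1 = f(0.530000, -0.538851) = 1.739640
  k2 = f(0.795000, -0.077846) = 2.023940
  y ← -0.538851 + 0.53·2.023940 = 0.533837
y(1.06) ≈ 0.5338

0.5338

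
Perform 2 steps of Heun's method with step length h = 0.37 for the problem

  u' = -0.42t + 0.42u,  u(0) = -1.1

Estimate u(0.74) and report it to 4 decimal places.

-1.6236

Heun: k1 = f(t_n, u_n); k2 = f(t_n + h, u_n + h·k1); u_{n+1} = u_n + (h/2)·(k1 + k2).
t=0.000000, u=-1.100000:
  k1 = f(0.000000, -1.100000) = -0.462000
  k2 = f(0.370000, -1.270940) = -0.689195
  u ← -1.100000 + (0.37/2)·(-0.462000 + (-0.689195)) = -1.312971
t=0.370000, u=-1.312971:
  k1 = f(0.370000, -1.312971) = -0.706848
  k2 = f(0.740000, -1.574505) = -0.972092
  u ← -1.312971 + (0.37/2)·(-0.706848 + (-0.972092)) = -1.623575
u(0.74) ≈ -1.6236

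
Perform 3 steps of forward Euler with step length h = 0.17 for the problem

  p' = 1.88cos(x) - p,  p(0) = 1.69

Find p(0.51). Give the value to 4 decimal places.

1.7492

Euler: p_{n+1} = p_n + h·f(x_n, p_n).
x=0.000000, p=1.690000: f=0.190000 → p ← 1.690000 + 0.17·0.190000 = 1.722300
x=0.170000, p=1.722300: f=0.130599 → p ← 1.722300 + 0.17·0.130599 = 1.744502
x=0.340000, p=1.744502: f=0.027877 → p ← 1.744502 + 0.17·0.027877 = 1.749241
p(0.51) ≈ 1.7492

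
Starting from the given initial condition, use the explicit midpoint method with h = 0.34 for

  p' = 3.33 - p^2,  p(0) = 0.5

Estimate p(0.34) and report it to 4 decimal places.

Midpoint: k1 = f(t_n, p_n); k2 = f(t_n + h/2, p_n + (h/2)·k1); p_{n+1} = p_n + h·k2.
t=0.000000, p=0.500000:
  k1 = f(0.000000, 0.500000) = 3.080000
  k2 = f(0.170000, 1.023600) = 2.282243
  p ← 0.500000 + 0.34·2.282243 = 1.275963
p(0.34) ≈ 1.2760

1.2760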